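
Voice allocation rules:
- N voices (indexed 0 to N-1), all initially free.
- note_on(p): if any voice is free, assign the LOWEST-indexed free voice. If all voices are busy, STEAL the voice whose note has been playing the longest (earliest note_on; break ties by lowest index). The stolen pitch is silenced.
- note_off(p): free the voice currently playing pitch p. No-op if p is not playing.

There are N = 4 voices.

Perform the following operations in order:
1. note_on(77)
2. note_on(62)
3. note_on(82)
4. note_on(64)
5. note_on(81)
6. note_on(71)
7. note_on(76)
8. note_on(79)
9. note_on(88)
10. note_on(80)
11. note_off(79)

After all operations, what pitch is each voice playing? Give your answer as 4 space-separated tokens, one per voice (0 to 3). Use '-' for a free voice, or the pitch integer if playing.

Answer: 88 80 76 -

Derivation:
Op 1: note_on(77): voice 0 is free -> assigned | voices=[77 - - -]
Op 2: note_on(62): voice 1 is free -> assigned | voices=[77 62 - -]
Op 3: note_on(82): voice 2 is free -> assigned | voices=[77 62 82 -]
Op 4: note_on(64): voice 3 is free -> assigned | voices=[77 62 82 64]
Op 5: note_on(81): all voices busy, STEAL voice 0 (pitch 77, oldest) -> assign | voices=[81 62 82 64]
Op 6: note_on(71): all voices busy, STEAL voice 1 (pitch 62, oldest) -> assign | voices=[81 71 82 64]
Op 7: note_on(76): all voices busy, STEAL voice 2 (pitch 82, oldest) -> assign | voices=[81 71 76 64]
Op 8: note_on(79): all voices busy, STEAL voice 3 (pitch 64, oldest) -> assign | voices=[81 71 76 79]
Op 9: note_on(88): all voices busy, STEAL voice 0 (pitch 81, oldest) -> assign | voices=[88 71 76 79]
Op 10: note_on(80): all voices busy, STEAL voice 1 (pitch 71, oldest) -> assign | voices=[88 80 76 79]
Op 11: note_off(79): free voice 3 | voices=[88 80 76 -]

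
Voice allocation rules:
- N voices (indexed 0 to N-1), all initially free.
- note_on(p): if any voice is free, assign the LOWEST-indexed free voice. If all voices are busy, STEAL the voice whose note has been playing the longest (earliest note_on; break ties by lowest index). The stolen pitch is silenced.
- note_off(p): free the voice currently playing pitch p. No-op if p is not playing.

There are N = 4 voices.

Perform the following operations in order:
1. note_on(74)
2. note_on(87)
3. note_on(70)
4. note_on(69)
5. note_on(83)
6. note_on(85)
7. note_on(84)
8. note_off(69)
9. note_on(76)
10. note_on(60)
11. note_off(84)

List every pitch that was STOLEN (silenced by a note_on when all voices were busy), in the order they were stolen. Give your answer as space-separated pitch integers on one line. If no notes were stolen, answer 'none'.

Op 1: note_on(74): voice 0 is free -> assigned | voices=[74 - - -]
Op 2: note_on(87): voice 1 is free -> assigned | voices=[74 87 - -]
Op 3: note_on(70): voice 2 is free -> assigned | voices=[74 87 70 -]
Op 4: note_on(69): voice 3 is free -> assigned | voices=[74 87 70 69]
Op 5: note_on(83): all voices busy, STEAL voice 0 (pitch 74, oldest) -> assign | voices=[83 87 70 69]
Op 6: note_on(85): all voices busy, STEAL voice 1 (pitch 87, oldest) -> assign | voices=[83 85 70 69]
Op 7: note_on(84): all voices busy, STEAL voice 2 (pitch 70, oldest) -> assign | voices=[83 85 84 69]
Op 8: note_off(69): free voice 3 | voices=[83 85 84 -]
Op 9: note_on(76): voice 3 is free -> assigned | voices=[83 85 84 76]
Op 10: note_on(60): all voices busy, STEAL voice 0 (pitch 83, oldest) -> assign | voices=[60 85 84 76]
Op 11: note_off(84): free voice 2 | voices=[60 85 - 76]

Answer: 74 87 70 83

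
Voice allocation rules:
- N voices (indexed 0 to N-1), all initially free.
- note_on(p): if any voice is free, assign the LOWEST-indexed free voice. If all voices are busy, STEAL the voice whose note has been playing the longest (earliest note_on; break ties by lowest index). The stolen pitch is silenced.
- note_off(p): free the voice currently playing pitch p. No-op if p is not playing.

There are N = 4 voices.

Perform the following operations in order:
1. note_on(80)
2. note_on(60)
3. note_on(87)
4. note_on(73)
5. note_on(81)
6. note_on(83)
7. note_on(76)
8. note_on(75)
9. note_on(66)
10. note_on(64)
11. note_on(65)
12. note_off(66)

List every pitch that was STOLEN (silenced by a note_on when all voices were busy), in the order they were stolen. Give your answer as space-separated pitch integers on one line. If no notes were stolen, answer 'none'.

Answer: 80 60 87 73 81 83 76

Derivation:
Op 1: note_on(80): voice 0 is free -> assigned | voices=[80 - - -]
Op 2: note_on(60): voice 1 is free -> assigned | voices=[80 60 - -]
Op 3: note_on(87): voice 2 is free -> assigned | voices=[80 60 87 -]
Op 4: note_on(73): voice 3 is free -> assigned | voices=[80 60 87 73]
Op 5: note_on(81): all voices busy, STEAL voice 0 (pitch 80, oldest) -> assign | voices=[81 60 87 73]
Op 6: note_on(83): all voices busy, STEAL voice 1 (pitch 60, oldest) -> assign | voices=[81 83 87 73]
Op 7: note_on(76): all voices busy, STEAL voice 2 (pitch 87, oldest) -> assign | voices=[81 83 76 73]
Op 8: note_on(75): all voices busy, STEAL voice 3 (pitch 73, oldest) -> assign | voices=[81 83 76 75]
Op 9: note_on(66): all voices busy, STEAL voice 0 (pitch 81, oldest) -> assign | voices=[66 83 76 75]
Op 10: note_on(64): all voices busy, STEAL voice 1 (pitch 83, oldest) -> assign | voices=[66 64 76 75]
Op 11: note_on(65): all voices busy, STEAL voice 2 (pitch 76, oldest) -> assign | voices=[66 64 65 75]
Op 12: note_off(66): free voice 0 | voices=[- 64 65 75]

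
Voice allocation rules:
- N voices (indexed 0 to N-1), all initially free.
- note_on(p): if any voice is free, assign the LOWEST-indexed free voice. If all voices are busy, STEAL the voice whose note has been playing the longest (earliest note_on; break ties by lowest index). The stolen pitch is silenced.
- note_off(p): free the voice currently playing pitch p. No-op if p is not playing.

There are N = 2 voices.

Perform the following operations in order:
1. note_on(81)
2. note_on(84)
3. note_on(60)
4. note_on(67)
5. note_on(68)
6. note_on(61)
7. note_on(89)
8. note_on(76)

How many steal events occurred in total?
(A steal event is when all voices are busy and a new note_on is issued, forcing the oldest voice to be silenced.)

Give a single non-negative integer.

Op 1: note_on(81): voice 0 is free -> assigned | voices=[81 -]
Op 2: note_on(84): voice 1 is free -> assigned | voices=[81 84]
Op 3: note_on(60): all voices busy, STEAL voice 0 (pitch 81, oldest) -> assign | voices=[60 84]
Op 4: note_on(67): all voices busy, STEAL voice 1 (pitch 84, oldest) -> assign | voices=[60 67]
Op 5: note_on(68): all voices busy, STEAL voice 0 (pitch 60, oldest) -> assign | voices=[68 67]
Op 6: note_on(61): all voices busy, STEAL voice 1 (pitch 67, oldest) -> assign | voices=[68 61]
Op 7: note_on(89): all voices busy, STEAL voice 0 (pitch 68, oldest) -> assign | voices=[89 61]
Op 8: note_on(76): all voices busy, STEAL voice 1 (pitch 61, oldest) -> assign | voices=[89 76]

Answer: 6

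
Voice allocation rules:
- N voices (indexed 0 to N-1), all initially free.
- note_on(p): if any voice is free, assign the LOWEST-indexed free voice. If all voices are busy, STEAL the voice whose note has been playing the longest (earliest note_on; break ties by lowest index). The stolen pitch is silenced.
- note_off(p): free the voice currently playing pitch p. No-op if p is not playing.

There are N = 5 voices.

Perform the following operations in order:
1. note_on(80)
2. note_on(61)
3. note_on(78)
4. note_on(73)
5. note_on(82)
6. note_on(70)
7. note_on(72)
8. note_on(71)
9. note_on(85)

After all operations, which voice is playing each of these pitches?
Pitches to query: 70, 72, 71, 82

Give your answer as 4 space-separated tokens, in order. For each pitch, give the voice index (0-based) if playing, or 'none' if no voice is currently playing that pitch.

Answer: 0 1 2 4

Derivation:
Op 1: note_on(80): voice 0 is free -> assigned | voices=[80 - - - -]
Op 2: note_on(61): voice 1 is free -> assigned | voices=[80 61 - - -]
Op 3: note_on(78): voice 2 is free -> assigned | voices=[80 61 78 - -]
Op 4: note_on(73): voice 3 is free -> assigned | voices=[80 61 78 73 -]
Op 5: note_on(82): voice 4 is free -> assigned | voices=[80 61 78 73 82]
Op 6: note_on(70): all voices busy, STEAL voice 0 (pitch 80, oldest) -> assign | voices=[70 61 78 73 82]
Op 7: note_on(72): all voices busy, STEAL voice 1 (pitch 61, oldest) -> assign | voices=[70 72 78 73 82]
Op 8: note_on(71): all voices busy, STEAL voice 2 (pitch 78, oldest) -> assign | voices=[70 72 71 73 82]
Op 9: note_on(85): all voices busy, STEAL voice 3 (pitch 73, oldest) -> assign | voices=[70 72 71 85 82]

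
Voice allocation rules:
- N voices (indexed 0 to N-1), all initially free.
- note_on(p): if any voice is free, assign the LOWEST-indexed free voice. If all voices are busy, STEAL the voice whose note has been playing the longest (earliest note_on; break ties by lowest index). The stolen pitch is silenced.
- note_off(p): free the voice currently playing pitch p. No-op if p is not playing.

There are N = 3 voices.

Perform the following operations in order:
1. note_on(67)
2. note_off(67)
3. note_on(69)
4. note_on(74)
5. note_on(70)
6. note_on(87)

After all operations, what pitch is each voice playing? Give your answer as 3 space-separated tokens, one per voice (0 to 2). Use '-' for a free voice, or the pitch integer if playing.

Op 1: note_on(67): voice 0 is free -> assigned | voices=[67 - -]
Op 2: note_off(67): free voice 0 | voices=[- - -]
Op 3: note_on(69): voice 0 is free -> assigned | voices=[69 - -]
Op 4: note_on(74): voice 1 is free -> assigned | voices=[69 74 -]
Op 5: note_on(70): voice 2 is free -> assigned | voices=[69 74 70]
Op 6: note_on(87): all voices busy, STEAL voice 0 (pitch 69, oldest) -> assign | voices=[87 74 70]

Answer: 87 74 70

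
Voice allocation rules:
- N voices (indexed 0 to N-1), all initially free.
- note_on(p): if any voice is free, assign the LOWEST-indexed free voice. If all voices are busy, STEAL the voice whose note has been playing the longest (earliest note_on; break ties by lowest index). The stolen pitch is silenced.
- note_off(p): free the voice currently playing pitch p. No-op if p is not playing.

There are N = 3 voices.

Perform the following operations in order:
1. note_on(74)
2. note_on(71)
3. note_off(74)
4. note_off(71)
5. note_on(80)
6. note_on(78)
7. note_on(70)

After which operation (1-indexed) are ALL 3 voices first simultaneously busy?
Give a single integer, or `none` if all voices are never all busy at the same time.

Answer: 7

Derivation:
Op 1: note_on(74): voice 0 is free -> assigned | voices=[74 - -]
Op 2: note_on(71): voice 1 is free -> assigned | voices=[74 71 -]
Op 3: note_off(74): free voice 0 | voices=[- 71 -]
Op 4: note_off(71): free voice 1 | voices=[- - -]
Op 5: note_on(80): voice 0 is free -> assigned | voices=[80 - -]
Op 6: note_on(78): voice 1 is free -> assigned | voices=[80 78 -]
Op 7: note_on(70): voice 2 is free -> assigned | voices=[80 78 70]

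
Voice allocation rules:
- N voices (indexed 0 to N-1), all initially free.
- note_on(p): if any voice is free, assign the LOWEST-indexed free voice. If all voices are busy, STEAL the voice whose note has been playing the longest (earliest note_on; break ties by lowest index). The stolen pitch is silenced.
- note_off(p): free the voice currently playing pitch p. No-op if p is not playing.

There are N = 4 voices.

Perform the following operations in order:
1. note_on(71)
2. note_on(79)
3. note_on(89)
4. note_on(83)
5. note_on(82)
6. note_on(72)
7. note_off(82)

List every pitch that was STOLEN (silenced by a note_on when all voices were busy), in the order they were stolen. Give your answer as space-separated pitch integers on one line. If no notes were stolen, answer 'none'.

Answer: 71 79

Derivation:
Op 1: note_on(71): voice 0 is free -> assigned | voices=[71 - - -]
Op 2: note_on(79): voice 1 is free -> assigned | voices=[71 79 - -]
Op 3: note_on(89): voice 2 is free -> assigned | voices=[71 79 89 -]
Op 4: note_on(83): voice 3 is free -> assigned | voices=[71 79 89 83]
Op 5: note_on(82): all voices busy, STEAL voice 0 (pitch 71, oldest) -> assign | voices=[82 79 89 83]
Op 6: note_on(72): all voices busy, STEAL voice 1 (pitch 79, oldest) -> assign | voices=[82 72 89 83]
Op 7: note_off(82): free voice 0 | voices=[- 72 89 83]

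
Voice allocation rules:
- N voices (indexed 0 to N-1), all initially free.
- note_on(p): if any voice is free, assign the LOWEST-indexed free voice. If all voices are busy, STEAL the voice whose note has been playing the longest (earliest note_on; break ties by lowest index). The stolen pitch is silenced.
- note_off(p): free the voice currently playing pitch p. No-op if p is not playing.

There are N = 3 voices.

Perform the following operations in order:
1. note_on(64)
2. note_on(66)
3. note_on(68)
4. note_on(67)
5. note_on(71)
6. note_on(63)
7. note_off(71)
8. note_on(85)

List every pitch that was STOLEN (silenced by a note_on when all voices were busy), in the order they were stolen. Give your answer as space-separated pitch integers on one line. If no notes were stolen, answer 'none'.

Op 1: note_on(64): voice 0 is free -> assigned | voices=[64 - -]
Op 2: note_on(66): voice 1 is free -> assigned | voices=[64 66 -]
Op 3: note_on(68): voice 2 is free -> assigned | voices=[64 66 68]
Op 4: note_on(67): all voices busy, STEAL voice 0 (pitch 64, oldest) -> assign | voices=[67 66 68]
Op 5: note_on(71): all voices busy, STEAL voice 1 (pitch 66, oldest) -> assign | voices=[67 71 68]
Op 6: note_on(63): all voices busy, STEAL voice 2 (pitch 68, oldest) -> assign | voices=[67 71 63]
Op 7: note_off(71): free voice 1 | voices=[67 - 63]
Op 8: note_on(85): voice 1 is free -> assigned | voices=[67 85 63]

Answer: 64 66 68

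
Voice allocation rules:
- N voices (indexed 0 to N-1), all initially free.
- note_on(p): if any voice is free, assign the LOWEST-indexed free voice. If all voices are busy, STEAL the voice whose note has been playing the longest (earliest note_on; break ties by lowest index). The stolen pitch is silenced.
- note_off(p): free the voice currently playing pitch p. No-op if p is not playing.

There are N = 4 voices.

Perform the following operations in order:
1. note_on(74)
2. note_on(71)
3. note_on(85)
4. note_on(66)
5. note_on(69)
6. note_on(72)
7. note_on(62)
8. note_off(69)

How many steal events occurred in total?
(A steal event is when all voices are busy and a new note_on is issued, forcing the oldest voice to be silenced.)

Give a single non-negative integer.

Op 1: note_on(74): voice 0 is free -> assigned | voices=[74 - - -]
Op 2: note_on(71): voice 1 is free -> assigned | voices=[74 71 - -]
Op 3: note_on(85): voice 2 is free -> assigned | voices=[74 71 85 -]
Op 4: note_on(66): voice 3 is free -> assigned | voices=[74 71 85 66]
Op 5: note_on(69): all voices busy, STEAL voice 0 (pitch 74, oldest) -> assign | voices=[69 71 85 66]
Op 6: note_on(72): all voices busy, STEAL voice 1 (pitch 71, oldest) -> assign | voices=[69 72 85 66]
Op 7: note_on(62): all voices busy, STEAL voice 2 (pitch 85, oldest) -> assign | voices=[69 72 62 66]
Op 8: note_off(69): free voice 0 | voices=[- 72 62 66]

Answer: 3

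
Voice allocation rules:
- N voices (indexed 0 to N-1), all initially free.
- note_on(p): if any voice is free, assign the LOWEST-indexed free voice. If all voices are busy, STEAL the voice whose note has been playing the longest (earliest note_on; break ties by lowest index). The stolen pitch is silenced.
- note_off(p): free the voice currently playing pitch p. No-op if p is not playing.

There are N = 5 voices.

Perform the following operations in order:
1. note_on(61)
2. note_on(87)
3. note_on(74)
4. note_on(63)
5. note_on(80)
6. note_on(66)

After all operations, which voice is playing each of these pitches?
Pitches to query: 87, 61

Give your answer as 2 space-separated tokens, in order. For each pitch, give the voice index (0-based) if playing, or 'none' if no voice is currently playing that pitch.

Op 1: note_on(61): voice 0 is free -> assigned | voices=[61 - - - -]
Op 2: note_on(87): voice 1 is free -> assigned | voices=[61 87 - - -]
Op 3: note_on(74): voice 2 is free -> assigned | voices=[61 87 74 - -]
Op 4: note_on(63): voice 3 is free -> assigned | voices=[61 87 74 63 -]
Op 5: note_on(80): voice 4 is free -> assigned | voices=[61 87 74 63 80]
Op 6: note_on(66): all voices busy, STEAL voice 0 (pitch 61, oldest) -> assign | voices=[66 87 74 63 80]

Answer: 1 none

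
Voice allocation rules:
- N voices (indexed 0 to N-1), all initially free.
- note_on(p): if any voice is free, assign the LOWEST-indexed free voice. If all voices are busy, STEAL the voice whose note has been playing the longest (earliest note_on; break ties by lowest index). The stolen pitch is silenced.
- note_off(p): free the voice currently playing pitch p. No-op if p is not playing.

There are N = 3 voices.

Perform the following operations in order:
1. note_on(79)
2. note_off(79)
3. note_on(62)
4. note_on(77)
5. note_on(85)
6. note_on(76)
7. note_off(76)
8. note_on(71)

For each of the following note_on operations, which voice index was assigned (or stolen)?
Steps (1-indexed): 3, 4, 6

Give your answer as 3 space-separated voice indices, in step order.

Answer: 0 1 0

Derivation:
Op 1: note_on(79): voice 0 is free -> assigned | voices=[79 - -]
Op 2: note_off(79): free voice 0 | voices=[- - -]
Op 3: note_on(62): voice 0 is free -> assigned | voices=[62 - -]
Op 4: note_on(77): voice 1 is free -> assigned | voices=[62 77 -]
Op 5: note_on(85): voice 2 is free -> assigned | voices=[62 77 85]
Op 6: note_on(76): all voices busy, STEAL voice 0 (pitch 62, oldest) -> assign | voices=[76 77 85]
Op 7: note_off(76): free voice 0 | voices=[- 77 85]
Op 8: note_on(71): voice 0 is free -> assigned | voices=[71 77 85]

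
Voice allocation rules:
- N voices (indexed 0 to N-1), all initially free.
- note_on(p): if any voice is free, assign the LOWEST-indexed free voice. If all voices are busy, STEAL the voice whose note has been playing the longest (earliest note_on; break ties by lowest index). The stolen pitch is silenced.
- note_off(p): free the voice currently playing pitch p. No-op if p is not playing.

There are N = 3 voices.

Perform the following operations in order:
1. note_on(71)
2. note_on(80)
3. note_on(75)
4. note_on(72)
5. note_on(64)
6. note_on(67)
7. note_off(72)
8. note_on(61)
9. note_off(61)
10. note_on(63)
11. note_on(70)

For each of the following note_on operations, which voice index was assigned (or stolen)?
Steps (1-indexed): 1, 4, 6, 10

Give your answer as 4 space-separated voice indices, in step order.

Answer: 0 0 2 0

Derivation:
Op 1: note_on(71): voice 0 is free -> assigned | voices=[71 - -]
Op 2: note_on(80): voice 1 is free -> assigned | voices=[71 80 -]
Op 3: note_on(75): voice 2 is free -> assigned | voices=[71 80 75]
Op 4: note_on(72): all voices busy, STEAL voice 0 (pitch 71, oldest) -> assign | voices=[72 80 75]
Op 5: note_on(64): all voices busy, STEAL voice 1 (pitch 80, oldest) -> assign | voices=[72 64 75]
Op 6: note_on(67): all voices busy, STEAL voice 2 (pitch 75, oldest) -> assign | voices=[72 64 67]
Op 7: note_off(72): free voice 0 | voices=[- 64 67]
Op 8: note_on(61): voice 0 is free -> assigned | voices=[61 64 67]
Op 9: note_off(61): free voice 0 | voices=[- 64 67]
Op 10: note_on(63): voice 0 is free -> assigned | voices=[63 64 67]
Op 11: note_on(70): all voices busy, STEAL voice 1 (pitch 64, oldest) -> assign | voices=[63 70 67]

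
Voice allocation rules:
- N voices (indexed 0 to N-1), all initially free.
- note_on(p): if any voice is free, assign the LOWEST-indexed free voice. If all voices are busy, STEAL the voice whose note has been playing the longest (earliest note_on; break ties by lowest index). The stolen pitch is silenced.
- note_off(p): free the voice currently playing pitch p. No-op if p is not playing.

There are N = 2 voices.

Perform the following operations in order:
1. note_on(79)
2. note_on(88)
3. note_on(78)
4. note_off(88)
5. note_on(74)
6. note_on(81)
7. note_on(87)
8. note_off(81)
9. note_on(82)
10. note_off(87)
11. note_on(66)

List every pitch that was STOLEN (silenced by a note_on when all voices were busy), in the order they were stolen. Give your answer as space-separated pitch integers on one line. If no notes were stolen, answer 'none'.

Answer: 79 78 74

Derivation:
Op 1: note_on(79): voice 0 is free -> assigned | voices=[79 -]
Op 2: note_on(88): voice 1 is free -> assigned | voices=[79 88]
Op 3: note_on(78): all voices busy, STEAL voice 0 (pitch 79, oldest) -> assign | voices=[78 88]
Op 4: note_off(88): free voice 1 | voices=[78 -]
Op 5: note_on(74): voice 1 is free -> assigned | voices=[78 74]
Op 6: note_on(81): all voices busy, STEAL voice 0 (pitch 78, oldest) -> assign | voices=[81 74]
Op 7: note_on(87): all voices busy, STEAL voice 1 (pitch 74, oldest) -> assign | voices=[81 87]
Op 8: note_off(81): free voice 0 | voices=[- 87]
Op 9: note_on(82): voice 0 is free -> assigned | voices=[82 87]
Op 10: note_off(87): free voice 1 | voices=[82 -]
Op 11: note_on(66): voice 1 is free -> assigned | voices=[82 66]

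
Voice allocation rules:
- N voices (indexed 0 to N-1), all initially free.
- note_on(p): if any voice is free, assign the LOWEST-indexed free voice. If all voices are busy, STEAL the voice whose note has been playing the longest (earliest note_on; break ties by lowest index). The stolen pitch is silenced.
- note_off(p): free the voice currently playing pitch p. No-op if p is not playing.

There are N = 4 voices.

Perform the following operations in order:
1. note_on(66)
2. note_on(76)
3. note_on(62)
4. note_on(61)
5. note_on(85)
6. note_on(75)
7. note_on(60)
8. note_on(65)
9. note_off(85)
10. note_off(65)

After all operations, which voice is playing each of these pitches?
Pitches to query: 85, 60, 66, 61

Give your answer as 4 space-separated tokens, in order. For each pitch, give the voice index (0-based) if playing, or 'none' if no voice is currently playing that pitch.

Answer: none 2 none none

Derivation:
Op 1: note_on(66): voice 0 is free -> assigned | voices=[66 - - -]
Op 2: note_on(76): voice 1 is free -> assigned | voices=[66 76 - -]
Op 3: note_on(62): voice 2 is free -> assigned | voices=[66 76 62 -]
Op 4: note_on(61): voice 3 is free -> assigned | voices=[66 76 62 61]
Op 5: note_on(85): all voices busy, STEAL voice 0 (pitch 66, oldest) -> assign | voices=[85 76 62 61]
Op 6: note_on(75): all voices busy, STEAL voice 1 (pitch 76, oldest) -> assign | voices=[85 75 62 61]
Op 7: note_on(60): all voices busy, STEAL voice 2 (pitch 62, oldest) -> assign | voices=[85 75 60 61]
Op 8: note_on(65): all voices busy, STEAL voice 3 (pitch 61, oldest) -> assign | voices=[85 75 60 65]
Op 9: note_off(85): free voice 0 | voices=[- 75 60 65]
Op 10: note_off(65): free voice 3 | voices=[- 75 60 -]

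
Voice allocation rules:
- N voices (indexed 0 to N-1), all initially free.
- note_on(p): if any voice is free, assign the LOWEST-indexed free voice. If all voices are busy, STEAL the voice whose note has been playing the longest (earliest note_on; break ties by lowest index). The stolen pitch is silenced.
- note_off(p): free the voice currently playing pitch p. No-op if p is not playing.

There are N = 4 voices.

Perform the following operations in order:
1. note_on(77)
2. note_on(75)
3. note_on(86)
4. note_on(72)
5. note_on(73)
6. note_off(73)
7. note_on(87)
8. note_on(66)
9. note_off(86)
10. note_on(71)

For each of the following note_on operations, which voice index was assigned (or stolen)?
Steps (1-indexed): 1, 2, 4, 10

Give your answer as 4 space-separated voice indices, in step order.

Op 1: note_on(77): voice 0 is free -> assigned | voices=[77 - - -]
Op 2: note_on(75): voice 1 is free -> assigned | voices=[77 75 - -]
Op 3: note_on(86): voice 2 is free -> assigned | voices=[77 75 86 -]
Op 4: note_on(72): voice 3 is free -> assigned | voices=[77 75 86 72]
Op 5: note_on(73): all voices busy, STEAL voice 0 (pitch 77, oldest) -> assign | voices=[73 75 86 72]
Op 6: note_off(73): free voice 0 | voices=[- 75 86 72]
Op 7: note_on(87): voice 0 is free -> assigned | voices=[87 75 86 72]
Op 8: note_on(66): all voices busy, STEAL voice 1 (pitch 75, oldest) -> assign | voices=[87 66 86 72]
Op 9: note_off(86): free voice 2 | voices=[87 66 - 72]
Op 10: note_on(71): voice 2 is free -> assigned | voices=[87 66 71 72]

Answer: 0 1 3 2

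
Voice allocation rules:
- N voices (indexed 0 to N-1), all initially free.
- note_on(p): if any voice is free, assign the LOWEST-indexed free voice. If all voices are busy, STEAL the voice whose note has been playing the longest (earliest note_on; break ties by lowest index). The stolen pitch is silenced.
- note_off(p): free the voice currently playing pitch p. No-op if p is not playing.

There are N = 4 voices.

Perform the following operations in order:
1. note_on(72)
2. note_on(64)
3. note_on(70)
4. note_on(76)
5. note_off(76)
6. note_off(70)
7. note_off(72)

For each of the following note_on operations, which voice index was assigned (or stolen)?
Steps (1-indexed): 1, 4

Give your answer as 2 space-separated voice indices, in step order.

Op 1: note_on(72): voice 0 is free -> assigned | voices=[72 - - -]
Op 2: note_on(64): voice 1 is free -> assigned | voices=[72 64 - -]
Op 3: note_on(70): voice 2 is free -> assigned | voices=[72 64 70 -]
Op 4: note_on(76): voice 3 is free -> assigned | voices=[72 64 70 76]
Op 5: note_off(76): free voice 3 | voices=[72 64 70 -]
Op 6: note_off(70): free voice 2 | voices=[72 64 - -]
Op 7: note_off(72): free voice 0 | voices=[- 64 - -]

Answer: 0 3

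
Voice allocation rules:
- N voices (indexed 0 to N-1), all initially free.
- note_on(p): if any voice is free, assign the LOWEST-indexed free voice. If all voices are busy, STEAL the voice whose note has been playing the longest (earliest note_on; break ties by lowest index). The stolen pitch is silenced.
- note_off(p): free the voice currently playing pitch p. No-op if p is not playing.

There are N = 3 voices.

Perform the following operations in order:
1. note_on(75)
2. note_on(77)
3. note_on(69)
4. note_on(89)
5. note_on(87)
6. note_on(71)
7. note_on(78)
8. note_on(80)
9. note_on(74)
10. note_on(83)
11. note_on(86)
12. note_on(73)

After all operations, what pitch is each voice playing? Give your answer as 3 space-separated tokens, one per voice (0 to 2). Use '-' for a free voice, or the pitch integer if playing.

Answer: 83 86 73

Derivation:
Op 1: note_on(75): voice 0 is free -> assigned | voices=[75 - -]
Op 2: note_on(77): voice 1 is free -> assigned | voices=[75 77 -]
Op 3: note_on(69): voice 2 is free -> assigned | voices=[75 77 69]
Op 4: note_on(89): all voices busy, STEAL voice 0 (pitch 75, oldest) -> assign | voices=[89 77 69]
Op 5: note_on(87): all voices busy, STEAL voice 1 (pitch 77, oldest) -> assign | voices=[89 87 69]
Op 6: note_on(71): all voices busy, STEAL voice 2 (pitch 69, oldest) -> assign | voices=[89 87 71]
Op 7: note_on(78): all voices busy, STEAL voice 0 (pitch 89, oldest) -> assign | voices=[78 87 71]
Op 8: note_on(80): all voices busy, STEAL voice 1 (pitch 87, oldest) -> assign | voices=[78 80 71]
Op 9: note_on(74): all voices busy, STEAL voice 2 (pitch 71, oldest) -> assign | voices=[78 80 74]
Op 10: note_on(83): all voices busy, STEAL voice 0 (pitch 78, oldest) -> assign | voices=[83 80 74]
Op 11: note_on(86): all voices busy, STEAL voice 1 (pitch 80, oldest) -> assign | voices=[83 86 74]
Op 12: note_on(73): all voices busy, STEAL voice 2 (pitch 74, oldest) -> assign | voices=[83 86 73]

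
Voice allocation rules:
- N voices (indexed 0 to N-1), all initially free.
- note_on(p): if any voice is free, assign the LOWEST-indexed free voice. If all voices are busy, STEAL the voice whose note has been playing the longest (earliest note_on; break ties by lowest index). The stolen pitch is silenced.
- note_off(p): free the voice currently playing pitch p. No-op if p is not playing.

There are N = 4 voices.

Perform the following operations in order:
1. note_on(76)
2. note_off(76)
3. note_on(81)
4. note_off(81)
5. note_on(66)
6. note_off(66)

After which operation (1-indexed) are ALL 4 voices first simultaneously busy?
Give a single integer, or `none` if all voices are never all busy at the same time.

Answer: none

Derivation:
Op 1: note_on(76): voice 0 is free -> assigned | voices=[76 - - -]
Op 2: note_off(76): free voice 0 | voices=[- - - -]
Op 3: note_on(81): voice 0 is free -> assigned | voices=[81 - - -]
Op 4: note_off(81): free voice 0 | voices=[- - - -]
Op 5: note_on(66): voice 0 is free -> assigned | voices=[66 - - -]
Op 6: note_off(66): free voice 0 | voices=[- - - -]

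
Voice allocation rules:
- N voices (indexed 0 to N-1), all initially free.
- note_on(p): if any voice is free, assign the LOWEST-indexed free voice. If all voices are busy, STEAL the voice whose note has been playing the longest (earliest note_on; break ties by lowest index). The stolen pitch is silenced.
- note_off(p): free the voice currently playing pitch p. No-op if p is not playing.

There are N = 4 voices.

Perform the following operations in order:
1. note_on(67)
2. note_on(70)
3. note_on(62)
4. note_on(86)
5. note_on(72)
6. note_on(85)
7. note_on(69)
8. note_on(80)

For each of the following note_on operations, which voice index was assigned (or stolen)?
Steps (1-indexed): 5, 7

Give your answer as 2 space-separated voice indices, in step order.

Op 1: note_on(67): voice 0 is free -> assigned | voices=[67 - - -]
Op 2: note_on(70): voice 1 is free -> assigned | voices=[67 70 - -]
Op 3: note_on(62): voice 2 is free -> assigned | voices=[67 70 62 -]
Op 4: note_on(86): voice 3 is free -> assigned | voices=[67 70 62 86]
Op 5: note_on(72): all voices busy, STEAL voice 0 (pitch 67, oldest) -> assign | voices=[72 70 62 86]
Op 6: note_on(85): all voices busy, STEAL voice 1 (pitch 70, oldest) -> assign | voices=[72 85 62 86]
Op 7: note_on(69): all voices busy, STEAL voice 2 (pitch 62, oldest) -> assign | voices=[72 85 69 86]
Op 8: note_on(80): all voices busy, STEAL voice 3 (pitch 86, oldest) -> assign | voices=[72 85 69 80]

Answer: 0 2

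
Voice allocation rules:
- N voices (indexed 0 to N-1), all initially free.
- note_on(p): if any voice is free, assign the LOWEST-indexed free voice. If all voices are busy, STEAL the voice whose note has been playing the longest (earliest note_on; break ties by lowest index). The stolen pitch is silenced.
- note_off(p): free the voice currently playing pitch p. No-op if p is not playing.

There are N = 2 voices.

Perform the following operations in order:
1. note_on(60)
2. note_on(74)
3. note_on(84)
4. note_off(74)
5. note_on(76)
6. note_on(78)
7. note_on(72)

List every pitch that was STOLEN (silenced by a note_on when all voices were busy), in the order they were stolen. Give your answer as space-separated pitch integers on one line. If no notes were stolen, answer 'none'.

Op 1: note_on(60): voice 0 is free -> assigned | voices=[60 -]
Op 2: note_on(74): voice 1 is free -> assigned | voices=[60 74]
Op 3: note_on(84): all voices busy, STEAL voice 0 (pitch 60, oldest) -> assign | voices=[84 74]
Op 4: note_off(74): free voice 1 | voices=[84 -]
Op 5: note_on(76): voice 1 is free -> assigned | voices=[84 76]
Op 6: note_on(78): all voices busy, STEAL voice 0 (pitch 84, oldest) -> assign | voices=[78 76]
Op 7: note_on(72): all voices busy, STEAL voice 1 (pitch 76, oldest) -> assign | voices=[78 72]

Answer: 60 84 76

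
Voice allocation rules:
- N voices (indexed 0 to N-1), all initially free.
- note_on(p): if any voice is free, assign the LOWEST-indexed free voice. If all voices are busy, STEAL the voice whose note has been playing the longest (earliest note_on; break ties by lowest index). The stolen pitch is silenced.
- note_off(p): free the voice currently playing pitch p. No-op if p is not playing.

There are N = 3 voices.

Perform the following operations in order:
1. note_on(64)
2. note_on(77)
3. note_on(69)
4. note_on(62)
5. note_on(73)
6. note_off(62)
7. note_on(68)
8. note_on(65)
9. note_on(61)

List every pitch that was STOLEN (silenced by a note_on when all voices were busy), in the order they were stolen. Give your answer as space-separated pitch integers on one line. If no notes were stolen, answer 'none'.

Answer: 64 77 69 73

Derivation:
Op 1: note_on(64): voice 0 is free -> assigned | voices=[64 - -]
Op 2: note_on(77): voice 1 is free -> assigned | voices=[64 77 -]
Op 3: note_on(69): voice 2 is free -> assigned | voices=[64 77 69]
Op 4: note_on(62): all voices busy, STEAL voice 0 (pitch 64, oldest) -> assign | voices=[62 77 69]
Op 5: note_on(73): all voices busy, STEAL voice 1 (pitch 77, oldest) -> assign | voices=[62 73 69]
Op 6: note_off(62): free voice 0 | voices=[- 73 69]
Op 7: note_on(68): voice 0 is free -> assigned | voices=[68 73 69]
Op 8: note_on(65): all voices busy, STEAL voice 2 (pitch 69, oldest) -> assign | voices=[68 73 65]
Op 9: note_on(61): all voices busy, STEAL voice 1 (pitch 73, oldest) -> assign | voices=[68 61 65]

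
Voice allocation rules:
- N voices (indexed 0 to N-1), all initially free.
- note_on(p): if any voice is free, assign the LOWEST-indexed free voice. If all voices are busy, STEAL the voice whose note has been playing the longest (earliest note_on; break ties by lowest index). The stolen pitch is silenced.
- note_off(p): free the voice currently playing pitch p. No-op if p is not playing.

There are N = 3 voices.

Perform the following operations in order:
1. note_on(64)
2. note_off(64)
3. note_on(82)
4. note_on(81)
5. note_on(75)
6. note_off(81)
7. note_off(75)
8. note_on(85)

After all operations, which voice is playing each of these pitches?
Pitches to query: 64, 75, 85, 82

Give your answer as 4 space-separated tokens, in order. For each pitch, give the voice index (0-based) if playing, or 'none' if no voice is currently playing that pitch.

Answer: none none 1 0

Derivation:
Op 1: note_on(64): voice 0 is free -> assigned | voices=[64 - -]
Op 2: note_off(64): free voice 0 | voices=[- - -]
Op 3: note_on(82): voice 0 is free -> assigned | voices=[82 - -]
Op 4: note_on(81): voice 1 is free -> assigned | voices=[82 81 -]
Op 5: note_on(75): voice 2 is free -> assigned | voices=[82 81 75]
Op 6: note_off(81): free voice 1 | voices=[82 - 75]
Op 7: note_off(75): free voice 2 | voices=[82 - -]
Op 8: note_on(85): voice 1 is free -> assigned | voices=[82 85 -]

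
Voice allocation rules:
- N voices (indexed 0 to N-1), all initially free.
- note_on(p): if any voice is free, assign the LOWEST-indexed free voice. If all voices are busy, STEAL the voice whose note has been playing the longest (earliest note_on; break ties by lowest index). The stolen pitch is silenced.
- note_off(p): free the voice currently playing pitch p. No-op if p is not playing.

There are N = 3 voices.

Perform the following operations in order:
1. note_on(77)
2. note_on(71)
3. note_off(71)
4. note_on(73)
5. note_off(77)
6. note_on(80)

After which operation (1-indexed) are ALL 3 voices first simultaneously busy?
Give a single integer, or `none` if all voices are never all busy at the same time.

Answer: none

Derivation:
Op 1: note_on(77): voice 0 is free -> assigned | voices=[77 - -]
Op 2: note_on(71): voice 1 is free -> assigned | voices=[77 71 -]
Op 3: note_off(71): free voice 1 | voices=[77 - -]
Op 4: note_on(73): voice 1 is free -> assigned | voices=[77 73 -]
Op 5: note_off(77): free voice 0 | voices=[- 73 -]
Op 6: note_on(80): voice 0 is free -> assigned | voices=[80 73 -]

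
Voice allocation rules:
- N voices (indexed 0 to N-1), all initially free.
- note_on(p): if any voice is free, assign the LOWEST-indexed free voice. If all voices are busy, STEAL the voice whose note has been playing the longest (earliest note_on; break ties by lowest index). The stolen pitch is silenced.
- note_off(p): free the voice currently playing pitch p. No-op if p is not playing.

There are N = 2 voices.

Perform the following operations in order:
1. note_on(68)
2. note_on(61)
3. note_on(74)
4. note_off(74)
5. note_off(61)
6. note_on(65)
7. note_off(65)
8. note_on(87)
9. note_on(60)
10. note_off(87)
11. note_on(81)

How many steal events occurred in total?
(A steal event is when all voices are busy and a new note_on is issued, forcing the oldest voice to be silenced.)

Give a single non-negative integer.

Answer: 1

Derivation:
Op 1: note_on(68): voice 0 is free -> assigned | voices=[68 -]
Op 2: note_on(61): voice 1 is free -> assigned | voices=[68 61]
Op 3: note_on(74): all voices busy, STEAL voice 0 (pitch 68, oldest) -> assign | voices=[74 61]
Op 4: note_off(74): free voice 0 | voices=[- 61]
Op 5: note_off(61): free voice 1 | voices=[- -]
Op 6: note_on(65): voice 0 is free -> assigned | voices=[65 -]
Op 7: note_off(65): free voice 0 | voices=[- -]
Op 8: note_on(87): voice 0 is free -> assigned | voices=[87 -]
Op 9: note_on(60): voice 1 is free -> assigned | voices=[87 60]
Op 10: note_off(87): free voice 0 | voices=[- 60]
Op 11: note_on(81): voice 0 is free -> assigned | voices=[81 60]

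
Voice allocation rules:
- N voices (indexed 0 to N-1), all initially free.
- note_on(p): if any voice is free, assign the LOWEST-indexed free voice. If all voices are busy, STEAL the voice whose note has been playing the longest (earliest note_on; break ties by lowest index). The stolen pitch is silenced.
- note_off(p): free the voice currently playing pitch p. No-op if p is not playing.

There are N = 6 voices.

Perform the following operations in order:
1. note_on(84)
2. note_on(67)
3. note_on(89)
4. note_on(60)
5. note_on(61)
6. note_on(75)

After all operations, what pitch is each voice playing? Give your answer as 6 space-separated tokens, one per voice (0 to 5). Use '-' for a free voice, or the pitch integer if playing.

Op 1: note_on(84): voice 0 is free -> assigned | voices=[84 - - - - -]
Op 2: note_on(67): voice 1 is free -> assigned | voices=[84 67 - - - -]
Op 3: note_on(89): voice 2 is free -> assigned | voices=[84 67 89 - - -]
Op 4: note_on(60): voice 3 is free -> assigned | voices=[84 67 89 60 - -]
Op 5: note_on(61): voice 4 is free -> assigned | voices=[84 67 89 60 61 -]
Op 6: note_on(75): voice 5 is free -> assigned | voices=[84 67 89 60 61 75]

Answer: 84 67 89 60 61 75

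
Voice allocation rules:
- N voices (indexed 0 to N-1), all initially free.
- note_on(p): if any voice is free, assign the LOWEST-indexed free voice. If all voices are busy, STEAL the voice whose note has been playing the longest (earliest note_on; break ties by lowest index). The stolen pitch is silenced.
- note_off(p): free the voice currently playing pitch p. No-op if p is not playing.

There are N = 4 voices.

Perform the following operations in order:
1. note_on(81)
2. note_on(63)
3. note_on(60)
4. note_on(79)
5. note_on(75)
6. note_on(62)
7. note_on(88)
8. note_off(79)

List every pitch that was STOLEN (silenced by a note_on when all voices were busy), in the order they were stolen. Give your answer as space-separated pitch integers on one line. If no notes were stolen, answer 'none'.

Answer: 81 63 60

Derivation:
Op 1: note_on(81): voice 0 is free -> assigned | voices=[81 - - -]
Op 2: note_on(63): voice 1 is free -> assigned | voices=[81 63 - -]
Op 3: note_on(60): voice 2 is free -> assigned | voices=[81 63 60 -]
Op 4: note_on(79): voice 3 is free -> assigned | voices=[81 63 60 79]
Op 5: note_on(75): all voices busy, STEAL voice 0 (pitch 81, oldest) -> assign | voices=[75 63 60 79]
Op 6: note_on(62): all voices busy, STEAL voice 1 (pitch 63, oldest) -> assign | voices=[75 62 60 79]
Op 7: note_on(88): all voices busy, STEAL voice 2 (pitch 60, oldest) -> assign | voices=[75 62 88 79]
Op 8: note_off(79): free voice 3 | voices=[75 62 88 -]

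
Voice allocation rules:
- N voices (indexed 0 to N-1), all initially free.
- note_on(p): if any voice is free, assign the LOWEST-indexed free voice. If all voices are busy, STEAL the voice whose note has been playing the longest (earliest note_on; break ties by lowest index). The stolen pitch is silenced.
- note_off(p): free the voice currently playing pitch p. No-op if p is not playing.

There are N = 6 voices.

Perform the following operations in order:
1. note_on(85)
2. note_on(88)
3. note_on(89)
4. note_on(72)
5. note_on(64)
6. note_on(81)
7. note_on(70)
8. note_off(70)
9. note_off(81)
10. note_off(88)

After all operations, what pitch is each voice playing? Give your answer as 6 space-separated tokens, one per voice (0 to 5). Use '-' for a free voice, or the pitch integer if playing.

Op 1: note_on(85): voice 0 is free -> assigned | voices=[85 - - - - -]
Op 2: note_on(88): voice 1 is free -> assigned | voices=[85 88 - - - -]
Op 3: note_on(89): voice 2 is free -> assigned | voices=[85 88 89 - - -]
Op 4: note_on(72): voice 3 is free -> assigned | voices=[85 88 89 72 - -]
Op 5: note_on(64): voice 4 is free -> assigned | voices=[85 88 89 72 64 -]
Op 6: note_on(81): voice 5 is free -> assigned | voices=[85 88 89 72 64 81]
Op 7: note_on(70): all voices busy, STEAL voice 0 (pitch 85, oldest) -> assign | voices=[70 88 89 72 64 81]
Op 8: note_off(70): free voice 0 | voices=[- 88 89 72 64 81]
Op 9: note_off(81): free voice 5 | voices=[- 88 89 72 64 -]
Op 10: note_off(88): free voice 1 | voices=[- - 89 72 64 -]

Answer: - - 89 72 64 -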